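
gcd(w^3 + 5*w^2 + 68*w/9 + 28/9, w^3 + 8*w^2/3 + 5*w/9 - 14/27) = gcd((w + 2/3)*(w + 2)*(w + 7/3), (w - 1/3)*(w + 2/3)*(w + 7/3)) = w^2 + 3*w + 14/9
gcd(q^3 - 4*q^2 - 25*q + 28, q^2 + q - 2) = q - 1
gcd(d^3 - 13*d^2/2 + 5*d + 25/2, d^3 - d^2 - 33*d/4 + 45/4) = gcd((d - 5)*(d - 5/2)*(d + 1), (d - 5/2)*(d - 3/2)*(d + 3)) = d - 5/2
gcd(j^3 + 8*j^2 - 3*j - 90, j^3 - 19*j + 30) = j^2 + 2*j - 15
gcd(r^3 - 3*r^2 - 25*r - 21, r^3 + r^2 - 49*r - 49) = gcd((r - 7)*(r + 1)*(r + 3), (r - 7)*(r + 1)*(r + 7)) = r^2 - 6*r - 7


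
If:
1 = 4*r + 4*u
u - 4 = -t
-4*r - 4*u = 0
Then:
No Solution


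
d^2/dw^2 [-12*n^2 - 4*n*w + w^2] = 2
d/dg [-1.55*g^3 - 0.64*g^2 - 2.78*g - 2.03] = -4.65*g^2 - 1.28*g - 2.78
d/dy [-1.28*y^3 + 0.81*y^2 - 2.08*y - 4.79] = -3.84*y^2 + 1.62*y - 2.08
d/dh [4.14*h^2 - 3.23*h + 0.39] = 8.28*h - 3.23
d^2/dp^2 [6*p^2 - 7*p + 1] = 12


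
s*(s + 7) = s^2 + 7*s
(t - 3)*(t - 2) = t^2 - 5*t + 6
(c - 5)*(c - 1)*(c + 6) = c^3 - 31*c + 30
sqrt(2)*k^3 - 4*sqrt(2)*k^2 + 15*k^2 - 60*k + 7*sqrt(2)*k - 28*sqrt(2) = (k - 4)*(k + 7*sqrt(2))*(sqrt(2)*k + 1)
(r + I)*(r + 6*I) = r^2 + 7*I*r - 6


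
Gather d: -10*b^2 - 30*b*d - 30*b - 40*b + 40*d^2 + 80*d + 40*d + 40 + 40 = -10*b^2 - 70*b + 40*d^2 + d*(120 - 30*b) + 80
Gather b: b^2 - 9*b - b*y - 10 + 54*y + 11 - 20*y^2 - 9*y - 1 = b^2 + b*(-y - 9) - 20*y^2 + 45*y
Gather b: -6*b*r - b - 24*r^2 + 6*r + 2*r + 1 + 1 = b*(-6*r - 1) - 24*r^2 + 8*r + 2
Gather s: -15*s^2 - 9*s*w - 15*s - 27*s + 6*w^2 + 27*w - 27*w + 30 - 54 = -15*s^2 + s*(-9*w - 42) + 6*w^2 - 24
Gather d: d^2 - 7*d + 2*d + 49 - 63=d^2 - 5*d - 14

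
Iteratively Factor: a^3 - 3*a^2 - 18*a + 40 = (a - 5)*(a^2 + 2*a - 8) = (a - 5)*(a + 4)*(a - 2)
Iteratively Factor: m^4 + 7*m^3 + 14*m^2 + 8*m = (m + 4)*(m^3 + 3*m^2 + 2*m) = (m + 1)*(m + 4)*(m^2 + 2*m) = m*(m + 1)*(m + 4)*(m + 2)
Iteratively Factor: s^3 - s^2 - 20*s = (s)*(s^2 - s - 20) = s*(s - 5)*(s + 4)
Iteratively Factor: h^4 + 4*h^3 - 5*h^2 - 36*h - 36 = (h - 3)*(h^3 + 7*h^2 + 16*h + 12) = (h - 3)*(h + 2)*(h^2 + 5*h + 6) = (h - 3)*(h + 2)^2*(h + 3)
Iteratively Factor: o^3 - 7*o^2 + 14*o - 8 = (o - 1)*(o^2 - 6*o + 8) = (o - 2)*(o - 1)*(o - 4)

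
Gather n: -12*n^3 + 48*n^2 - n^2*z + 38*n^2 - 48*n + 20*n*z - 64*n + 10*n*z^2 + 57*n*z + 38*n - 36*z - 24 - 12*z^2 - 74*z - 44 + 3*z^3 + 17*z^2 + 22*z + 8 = -12*n^3 + n^2*(86 - z) + n*(10*z^2 + 77*z - 74) + 3*z^3 + 5*z^2 - 88*z - 60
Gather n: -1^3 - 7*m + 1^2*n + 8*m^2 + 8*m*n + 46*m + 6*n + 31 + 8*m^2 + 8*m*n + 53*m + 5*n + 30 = 16*m^2 + 92*m + n*(16*m + 12) + 60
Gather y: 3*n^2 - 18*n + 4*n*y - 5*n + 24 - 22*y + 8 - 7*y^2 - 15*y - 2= 3*n^2 - 23*n - 7*y^2 + y*(4*n - 37) + 30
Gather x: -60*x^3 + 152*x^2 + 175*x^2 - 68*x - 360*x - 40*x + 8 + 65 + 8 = -60*x^3 + 327*x^2 - 468*x + 81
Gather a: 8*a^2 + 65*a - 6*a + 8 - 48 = 8*a^2 + 59*a - 40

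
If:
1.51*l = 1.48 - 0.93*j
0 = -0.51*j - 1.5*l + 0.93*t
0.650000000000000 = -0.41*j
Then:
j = -1.59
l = 1.96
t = 2.29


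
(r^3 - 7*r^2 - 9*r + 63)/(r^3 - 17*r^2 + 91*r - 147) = (r + 3)/(r - 7)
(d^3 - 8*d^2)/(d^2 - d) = d*(d - 8)/(d - 1)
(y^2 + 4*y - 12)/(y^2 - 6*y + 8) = (y + 6)/(y - 4)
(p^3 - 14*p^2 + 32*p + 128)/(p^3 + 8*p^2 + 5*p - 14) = (p^2 - 16*p + 64)/(p^2 + 6*p - 7)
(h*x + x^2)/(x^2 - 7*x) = (h + x)/(x - 7)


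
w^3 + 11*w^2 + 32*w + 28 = (w + 2)^2*(w + 7)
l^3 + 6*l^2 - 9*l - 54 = (l - 3)*(l + 3)*(l + 6)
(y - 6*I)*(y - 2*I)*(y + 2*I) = y^3 - 6*I*y^2 + 4*y - 24*I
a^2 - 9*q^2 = (a - 3*q)*(a + 3*q)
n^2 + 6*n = n*(n + 6)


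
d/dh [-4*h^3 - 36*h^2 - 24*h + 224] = -12*h^2 - 72*h - 24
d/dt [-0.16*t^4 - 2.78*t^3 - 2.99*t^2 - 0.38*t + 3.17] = -0.64*t^3 - 8.34*t^2 - 5.98*t - 0.38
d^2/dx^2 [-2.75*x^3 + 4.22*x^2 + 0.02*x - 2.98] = 8.44 - 16.5*x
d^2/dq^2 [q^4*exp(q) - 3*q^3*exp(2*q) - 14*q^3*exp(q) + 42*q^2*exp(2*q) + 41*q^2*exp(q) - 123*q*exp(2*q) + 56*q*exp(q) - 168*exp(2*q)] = (q^4 - 12*q^3*exp(q) - 6*q^3 + 132*q^2*exp(q) - 31*q^2 - 174*q*exp(q) + 136*q - 1080*exp(q) + 194)*exp(q)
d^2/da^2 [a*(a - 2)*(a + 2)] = 6*a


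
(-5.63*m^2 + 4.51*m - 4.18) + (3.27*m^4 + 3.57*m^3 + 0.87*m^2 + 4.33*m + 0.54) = 3.27*m^4 + 3.57*m^3 - 4.76*m^2 + 8.84*m - 3.64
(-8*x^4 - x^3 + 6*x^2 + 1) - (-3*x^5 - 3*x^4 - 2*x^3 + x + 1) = 3*x^5 - 5*x^4 + x^3 + 6*x^2 - x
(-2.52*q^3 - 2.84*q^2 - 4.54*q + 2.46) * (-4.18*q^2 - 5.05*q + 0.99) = 10.5336*q^5 + 24.5972*q^4 + 30.8244*q^3 + 9.8326*q^2 - 16.9176*q + 2.4354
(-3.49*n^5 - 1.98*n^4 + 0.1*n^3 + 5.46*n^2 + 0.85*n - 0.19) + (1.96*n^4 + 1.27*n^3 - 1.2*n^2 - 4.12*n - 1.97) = -3.49*n^5 - 0.02*n^4 + 1.37*n^3 + 4.26*n^2 - 3.27*n - 2.16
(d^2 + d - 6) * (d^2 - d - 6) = d^4 - 13*d^2 + 36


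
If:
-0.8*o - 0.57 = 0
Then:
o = -0.71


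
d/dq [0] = 0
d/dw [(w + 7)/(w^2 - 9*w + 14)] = (w^2 - 9*w - (w + 7)*(2*w - 9) + 14)/(w^2 - 9*w + 14)^2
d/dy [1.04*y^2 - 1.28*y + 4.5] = 2.08*y - 1.28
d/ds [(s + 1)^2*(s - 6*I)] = (s + 1)*(3*s + 1 - 12*I)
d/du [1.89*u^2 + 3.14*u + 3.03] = 3.78*u + 3.14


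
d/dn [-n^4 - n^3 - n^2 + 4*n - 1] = -4*n^3 - 3*n^2 - 2*n + 4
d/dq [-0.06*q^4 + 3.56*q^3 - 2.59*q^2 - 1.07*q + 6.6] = -0.24*q^3 + 10.68*q^2 - 5.18*q - 1.07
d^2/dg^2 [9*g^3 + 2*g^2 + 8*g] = 54*g + 4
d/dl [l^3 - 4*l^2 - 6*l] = 3*l^2 - 8*l - 6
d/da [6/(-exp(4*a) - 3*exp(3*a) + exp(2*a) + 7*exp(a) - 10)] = (24*exp(3*a) + 54*exp(2*a) - 12*exp(a) - 42)*exp(a)/(exp(4*a) + 3*exp(3*a) - exp(2*a) - 7*exp(a) + 10)^2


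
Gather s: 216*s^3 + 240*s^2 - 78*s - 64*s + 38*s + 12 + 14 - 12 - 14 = 216*s^3 + 240*s^2 - 104*s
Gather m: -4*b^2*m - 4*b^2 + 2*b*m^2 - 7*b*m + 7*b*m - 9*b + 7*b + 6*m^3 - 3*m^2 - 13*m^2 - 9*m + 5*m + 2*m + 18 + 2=-4*b^2 - 2*b + 6*m^3 + m^2*(2*b - 16) + m*(-4*b^2 - 2) + 20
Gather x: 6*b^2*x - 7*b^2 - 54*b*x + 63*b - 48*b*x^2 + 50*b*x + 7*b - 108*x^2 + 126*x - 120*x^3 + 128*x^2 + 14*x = -7*b^2 + 70*b - 120*x^3 + x^2*(20 - 48*b) + x*(6*b^2 - 4*b + 140)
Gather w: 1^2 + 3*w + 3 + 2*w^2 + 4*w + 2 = 2*w^2 + 7*w + 6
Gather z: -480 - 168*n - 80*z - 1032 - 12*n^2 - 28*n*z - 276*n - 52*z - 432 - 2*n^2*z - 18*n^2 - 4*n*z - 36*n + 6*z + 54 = -30*n^2 - 480*n + z*(-2*n^2 - 32*n - 126) - 1890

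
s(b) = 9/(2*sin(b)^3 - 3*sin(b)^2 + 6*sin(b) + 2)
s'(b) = 9*(-6*sin(b)^2*cos(b) + 6*sin(b)*cos(b) - 6*cos(b))/(2*sin(b)^3 - 3*sin(b)^2 + 6*sin(b) + 2)^2 = 54*(sin(b) + cos(b)^2 - 2)*cos(b)/(2*sin(b)^3 - 3*sin(b)^2 + 6*sin(b) + 2)^2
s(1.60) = 1.29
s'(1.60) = 0.03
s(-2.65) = -5.26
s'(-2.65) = 27.56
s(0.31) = 2.49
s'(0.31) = -3.11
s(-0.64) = -2.92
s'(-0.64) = -8.93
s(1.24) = 1.35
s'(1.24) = -0.37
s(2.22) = 1.53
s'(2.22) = 0.79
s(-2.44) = -2.46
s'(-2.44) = 6.35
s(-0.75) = -2.19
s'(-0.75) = -5.00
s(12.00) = -3.76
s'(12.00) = -14.53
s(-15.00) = -2.42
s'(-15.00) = 6.14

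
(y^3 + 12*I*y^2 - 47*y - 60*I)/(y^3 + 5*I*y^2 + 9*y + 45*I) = (y + 4*I)/(y - 3*I)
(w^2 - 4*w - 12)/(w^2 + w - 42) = (w + 2)/(w + 7)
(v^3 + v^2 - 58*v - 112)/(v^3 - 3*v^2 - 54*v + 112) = (v + 2)/(v - 2)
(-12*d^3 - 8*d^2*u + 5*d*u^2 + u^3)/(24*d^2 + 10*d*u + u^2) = (-2*d^2 - d*u + u^2)/(4*d + u)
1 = 1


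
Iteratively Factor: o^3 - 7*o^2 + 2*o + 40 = (o + 2)*(o^2 - 9*o + 20) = (o - 4)*(o + 2)*(o - 5)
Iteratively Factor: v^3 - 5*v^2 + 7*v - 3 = (v - 1)*(v^2 - 4*v + 3) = (v - 1)^2*(v - 3)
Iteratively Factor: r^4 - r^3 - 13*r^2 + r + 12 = (r + 1)*(r^3 - 2*r^2 - 11*r + 12) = (r - 1)*(r + 1)*(r^2 - r - 12) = (r - 4)*(r - 1)*(r + 1)*(r + 3)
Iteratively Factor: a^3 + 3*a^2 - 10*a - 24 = (a - 3)*(a^2 + 6*a + 8) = (a - 3)*(a + 4)*(a + 2)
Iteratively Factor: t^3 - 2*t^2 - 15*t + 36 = (t + 4)*(t^2 - 6*t + 9) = (t - 3)*(t + 4)*(t - 3)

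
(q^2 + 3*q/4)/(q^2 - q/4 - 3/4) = q/(q - 1)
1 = 1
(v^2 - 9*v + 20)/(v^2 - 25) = (v - 4)/(v + 5)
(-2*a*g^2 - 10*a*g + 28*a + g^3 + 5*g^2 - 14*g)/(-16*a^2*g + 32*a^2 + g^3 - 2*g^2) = (2*a*g + 14*a - g^2 - 7*g)/(16*a^2 - g^2)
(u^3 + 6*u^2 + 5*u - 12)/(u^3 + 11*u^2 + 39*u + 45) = (u^2 + 3*u - 4)/(u^2 + 8*u + 15)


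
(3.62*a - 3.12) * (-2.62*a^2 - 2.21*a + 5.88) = -9.4844*a^3 + 0.174200000000001*a^2 + 28.1808*a - 18.3456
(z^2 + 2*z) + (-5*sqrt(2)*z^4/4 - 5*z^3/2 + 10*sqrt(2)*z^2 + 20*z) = -5*sqrt(2)*z^4/4 - 5*z^3/2 + z^2 + 10*sqrt(2)*z^2 + 22*z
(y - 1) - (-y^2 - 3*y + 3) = y^2 + 4*y - 4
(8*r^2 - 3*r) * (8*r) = 64*r^3 - 24*r^2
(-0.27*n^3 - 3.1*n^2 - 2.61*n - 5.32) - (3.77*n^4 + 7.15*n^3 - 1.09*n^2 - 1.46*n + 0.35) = -3.77*n^4 - 7.42*n^3 - 2.01*n^2 - 1.15*n - 5.67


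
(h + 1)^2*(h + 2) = h^3 + 4*h^2 + 5*h + 2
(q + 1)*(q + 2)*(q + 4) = q^3 + 7*q^2 + 14*q + 8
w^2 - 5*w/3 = w*(w - 5/3)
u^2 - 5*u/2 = u*(u - 5/2)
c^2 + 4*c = c*(c + 4)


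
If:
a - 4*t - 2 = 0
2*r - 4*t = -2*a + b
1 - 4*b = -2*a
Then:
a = 4*t + 2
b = 2*t + 5/4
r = -t - 11/8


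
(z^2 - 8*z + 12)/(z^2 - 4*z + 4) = (z - 6)/(z - 2)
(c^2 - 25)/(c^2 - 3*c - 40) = (c - 5)/(c - 8)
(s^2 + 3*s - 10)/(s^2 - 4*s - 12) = (-s^2 - 3*s + 10)/(-s^2 + 4*s + 12)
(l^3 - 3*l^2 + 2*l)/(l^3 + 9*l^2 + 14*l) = (l^2 - 3*l + 2)/(l^2 + 9*l + 14)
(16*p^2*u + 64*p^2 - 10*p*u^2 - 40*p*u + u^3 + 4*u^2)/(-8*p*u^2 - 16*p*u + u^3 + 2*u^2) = (-2*p*u - 8*p + u^2 + 4*u)/(u*(u + 2))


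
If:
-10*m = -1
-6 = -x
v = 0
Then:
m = 1/10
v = 0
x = 6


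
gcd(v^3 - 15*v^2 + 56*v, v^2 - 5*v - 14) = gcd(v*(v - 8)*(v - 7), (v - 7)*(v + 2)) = v - 7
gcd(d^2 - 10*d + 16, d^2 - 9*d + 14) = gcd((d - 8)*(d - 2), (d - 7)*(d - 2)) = d - 2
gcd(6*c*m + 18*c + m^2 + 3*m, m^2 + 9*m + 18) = m + 3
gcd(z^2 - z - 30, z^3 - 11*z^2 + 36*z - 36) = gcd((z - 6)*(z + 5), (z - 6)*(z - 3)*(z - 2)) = z - 6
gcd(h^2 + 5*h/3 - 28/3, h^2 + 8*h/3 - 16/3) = h + 4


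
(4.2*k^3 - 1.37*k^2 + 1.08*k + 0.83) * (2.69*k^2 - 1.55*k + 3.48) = 11.298*k^5 - 10.1953*k^4 + 19.6447*k^3 - 4.2089*k^2 + 2.4719*k + 2.8884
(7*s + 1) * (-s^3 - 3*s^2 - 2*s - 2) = -7*s^4 - 22*s^3 - 17*s^2 - 16*s - 2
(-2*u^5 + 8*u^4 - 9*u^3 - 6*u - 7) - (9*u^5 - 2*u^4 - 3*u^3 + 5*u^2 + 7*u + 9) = -11*u^5 + 10*u^4 - 6*u^3 - 5*u^2 - 13*u - 16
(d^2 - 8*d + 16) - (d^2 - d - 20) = 36 - 7*d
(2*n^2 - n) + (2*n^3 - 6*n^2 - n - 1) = 2*n^3 - 4*n^2 - 2*n - 1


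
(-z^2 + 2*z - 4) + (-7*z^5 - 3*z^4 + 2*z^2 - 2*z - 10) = -7*z^5 - 3*z^4 + z^2 - 14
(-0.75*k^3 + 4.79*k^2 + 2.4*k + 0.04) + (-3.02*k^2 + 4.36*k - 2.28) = -0.75*k^3 + 1.77*k^2 + 6.76*k - 2.24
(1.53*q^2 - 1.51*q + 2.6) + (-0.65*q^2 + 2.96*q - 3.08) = 0.88*q^2 + 1.45*q - 0.48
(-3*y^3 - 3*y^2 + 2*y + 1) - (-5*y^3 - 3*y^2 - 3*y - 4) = 2*y^3 + 5*y + 5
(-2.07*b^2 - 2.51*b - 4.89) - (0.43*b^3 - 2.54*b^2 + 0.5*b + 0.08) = -0.43*b^3 + 0.47*b^2 - 3.01*b - 4.97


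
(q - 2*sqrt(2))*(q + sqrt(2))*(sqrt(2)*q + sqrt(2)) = sqrt(2)*q^3 - 2*q^2 + sqrt(2)*q^2 - 4*sqrt(2)*q - 2*q - 4*sqrt(2)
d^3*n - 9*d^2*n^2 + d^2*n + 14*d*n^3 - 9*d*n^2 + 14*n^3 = (d - 7*n)*(d - 2*n)*(d*n + n)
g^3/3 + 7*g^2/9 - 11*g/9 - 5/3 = (g/3 + 1/3)*(g - 5/3)*(g + 3)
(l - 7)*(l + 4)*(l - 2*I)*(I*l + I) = I*l^4 + 2*l^3 - 2*I*l^3 - 4*l^2 - 31*I*l^2 - 62*l - 28*I*l - 56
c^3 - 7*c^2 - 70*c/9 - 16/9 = (c - 8)*(c + 1/3)*(c + 2/3)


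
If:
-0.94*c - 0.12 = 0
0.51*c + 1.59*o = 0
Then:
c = -0.13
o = 0.04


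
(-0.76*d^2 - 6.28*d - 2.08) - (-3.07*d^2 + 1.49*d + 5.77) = 2.31*d^2 - 7.77*d - 7.85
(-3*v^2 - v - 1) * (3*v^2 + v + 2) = -9*v^4 - 6*v^3 - 10*v^2 - 3*v - 2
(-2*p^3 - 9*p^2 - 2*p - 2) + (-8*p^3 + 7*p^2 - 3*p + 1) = -10*p^3 - 2*p^2 - 5*p - 1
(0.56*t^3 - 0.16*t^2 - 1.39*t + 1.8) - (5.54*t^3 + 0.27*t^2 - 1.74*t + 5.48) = -4.98*t^3 - 0.43*t^2 + 0.35*t - 3.68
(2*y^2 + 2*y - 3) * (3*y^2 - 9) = 6*y^4 + 6*y^3 - 27*y^2 - 18*y + 27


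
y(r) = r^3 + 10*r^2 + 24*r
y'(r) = 3*r^2 + 20*r + 24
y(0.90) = 30.43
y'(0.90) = 44.43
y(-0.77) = -13.01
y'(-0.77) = 10.38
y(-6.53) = -8.76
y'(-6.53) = 21.32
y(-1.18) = -16.04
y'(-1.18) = 4.58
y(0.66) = 20.48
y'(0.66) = 38.51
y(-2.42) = -13.69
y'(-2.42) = -6.83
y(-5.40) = 4.54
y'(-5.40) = 3.48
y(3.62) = 265.36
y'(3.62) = 135.71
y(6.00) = 720.00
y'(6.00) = 252.00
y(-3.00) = -9.00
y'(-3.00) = -9.00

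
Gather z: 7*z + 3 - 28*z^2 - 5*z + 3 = -28*z^2 + 2*z + 6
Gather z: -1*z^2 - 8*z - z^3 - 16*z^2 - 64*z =-z^3 - 17*z^2 - 72*z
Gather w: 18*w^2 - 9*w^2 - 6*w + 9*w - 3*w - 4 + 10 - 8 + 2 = 9*w^2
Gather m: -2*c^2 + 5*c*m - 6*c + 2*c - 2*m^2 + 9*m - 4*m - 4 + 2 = -2*c^2 - 4*c - 2*m^2 + m*(5*c + 5) - 2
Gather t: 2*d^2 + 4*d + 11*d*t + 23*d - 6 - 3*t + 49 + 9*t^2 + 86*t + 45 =2*d^2 + 27*d + 9*t^2 + t*(11*d + 83) + 88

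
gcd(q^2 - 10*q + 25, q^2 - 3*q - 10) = q - 5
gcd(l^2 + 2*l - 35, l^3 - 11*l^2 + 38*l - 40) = l - 5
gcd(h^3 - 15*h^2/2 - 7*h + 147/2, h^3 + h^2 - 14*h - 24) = h + 3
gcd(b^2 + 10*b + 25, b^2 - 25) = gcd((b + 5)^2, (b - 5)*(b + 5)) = b + 5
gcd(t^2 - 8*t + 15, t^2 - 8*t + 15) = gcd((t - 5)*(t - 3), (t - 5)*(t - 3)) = t^2 - 8*t + 15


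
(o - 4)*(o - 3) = o^2 - 7*o + 12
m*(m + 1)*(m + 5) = m^3 + 6*m^2 + 5*m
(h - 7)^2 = h^2 - 14*h + 49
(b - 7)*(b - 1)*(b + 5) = b^3 - 3*b^2 - 33*b + 35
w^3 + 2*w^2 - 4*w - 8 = (w - 2)*(w + 2)^2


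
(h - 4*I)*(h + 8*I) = h^2 + 4*I*h + 32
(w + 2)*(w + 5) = w^2 + 7*w + 10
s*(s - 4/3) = s^2 - 4*s/3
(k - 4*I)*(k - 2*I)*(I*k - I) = I*k^3 + 6*k^2 - I*k^2 - 6*k - 8*I*k + 8*I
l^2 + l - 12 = (l - 3)*(l + 4)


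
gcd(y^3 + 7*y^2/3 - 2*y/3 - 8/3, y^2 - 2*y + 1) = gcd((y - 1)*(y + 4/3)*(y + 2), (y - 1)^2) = y - 1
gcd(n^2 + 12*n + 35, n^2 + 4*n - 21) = n + 7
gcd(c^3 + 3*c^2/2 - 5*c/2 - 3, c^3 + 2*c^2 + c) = c + 1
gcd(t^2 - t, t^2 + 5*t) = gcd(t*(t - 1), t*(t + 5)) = t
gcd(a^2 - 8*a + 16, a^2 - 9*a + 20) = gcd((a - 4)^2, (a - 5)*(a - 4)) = a - 4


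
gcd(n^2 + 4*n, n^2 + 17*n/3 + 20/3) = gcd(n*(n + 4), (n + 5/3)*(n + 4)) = n + 4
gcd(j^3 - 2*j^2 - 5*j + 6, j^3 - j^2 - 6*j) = j^2 - j - 6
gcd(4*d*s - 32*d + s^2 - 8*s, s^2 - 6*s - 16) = s - 8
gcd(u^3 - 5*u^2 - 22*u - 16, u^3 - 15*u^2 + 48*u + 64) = u^2 - 7*u - 8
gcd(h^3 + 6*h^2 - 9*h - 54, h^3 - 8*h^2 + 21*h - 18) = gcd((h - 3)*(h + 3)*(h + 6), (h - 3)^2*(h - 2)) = h - 3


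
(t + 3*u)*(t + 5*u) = t^2 + 8*t*u + 15*u^2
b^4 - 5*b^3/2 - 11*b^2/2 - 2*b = b*(b - 4)*(b + 1/2)*(b + 1)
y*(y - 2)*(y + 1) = y^3 - y^2 - 2*y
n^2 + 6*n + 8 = (n + 2)*(n + 4)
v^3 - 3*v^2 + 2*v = v*(v - 2)*(v - 1)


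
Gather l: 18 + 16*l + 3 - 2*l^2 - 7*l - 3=-2*l^2 + 9*l + 18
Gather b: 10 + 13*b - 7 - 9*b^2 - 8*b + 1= -9*b^2 + 5*b + 4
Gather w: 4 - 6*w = 4 - 6*w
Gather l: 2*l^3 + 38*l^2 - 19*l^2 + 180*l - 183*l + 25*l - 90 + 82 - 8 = 2*l^3 + 19*l^2 + 22*l - 16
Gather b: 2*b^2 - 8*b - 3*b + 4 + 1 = 2*b^2 - 11*b + 5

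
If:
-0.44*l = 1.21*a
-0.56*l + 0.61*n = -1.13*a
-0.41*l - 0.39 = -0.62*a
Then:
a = 0.22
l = -0.61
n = -0.98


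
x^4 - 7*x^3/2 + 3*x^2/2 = x^2*(x - 3)*(x - 1/2)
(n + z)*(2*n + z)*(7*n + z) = 14*n^3 + 23*n^2*z + 10*n*z^2 + z^3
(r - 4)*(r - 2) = r^2 - 6*r + 8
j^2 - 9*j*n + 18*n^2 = (j - 6*n)*(j - 3*n)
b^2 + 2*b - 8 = (b - 2)*(b + 4)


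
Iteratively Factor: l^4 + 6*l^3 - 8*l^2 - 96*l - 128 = (l + 4)*(l^3 + 2*l^2 - 16*l - 32) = (l - 4)*(l + 4)*(l^2 + 6*l + 8) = (l - 4)*(l + 2)*(l + 4)*(l + 4)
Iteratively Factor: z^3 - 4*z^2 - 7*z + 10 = (z - 5)*(z^2 + z - 2) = (z - 5)*(z + 2)*(z - 1)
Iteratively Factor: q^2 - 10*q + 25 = (q - 5)*(q - 5)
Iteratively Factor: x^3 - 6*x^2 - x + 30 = (x - 3)*(x^2 - 3*x - 10) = (x - 5)*(x - 3)*(x + 2)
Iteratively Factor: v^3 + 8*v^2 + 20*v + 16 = (v + 2)*(v^2 + 6*v + 8) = (v + 2)^2*(v + 4)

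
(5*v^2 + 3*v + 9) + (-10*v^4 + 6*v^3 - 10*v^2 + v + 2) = -10*v^4 + 6*v^3 - 5*v^2 + 4*v + 11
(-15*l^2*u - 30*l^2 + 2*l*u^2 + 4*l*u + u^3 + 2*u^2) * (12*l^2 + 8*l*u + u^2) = -180*l^4*u - 360*l^4 - 96*l^3*u^2 - 192*l^3*u + 13*l^2*u^3 + 26*l^2*u^2 + 10*l*u^4 + 20*l*u^3 + u^5 + 2*u^4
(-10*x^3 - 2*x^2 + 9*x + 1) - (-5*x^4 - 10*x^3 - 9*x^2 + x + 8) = 5*x^4 + 7*x^2 + 8*x - 7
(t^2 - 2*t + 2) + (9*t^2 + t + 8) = 10*t^2 - t + 10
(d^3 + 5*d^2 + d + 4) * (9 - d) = -d^4 + 4*d^3 + 44*d^2 + 5*d + 36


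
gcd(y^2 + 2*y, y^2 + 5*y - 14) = 1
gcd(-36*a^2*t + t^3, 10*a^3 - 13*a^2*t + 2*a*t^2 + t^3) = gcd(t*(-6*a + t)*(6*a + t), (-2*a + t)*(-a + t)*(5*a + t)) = 1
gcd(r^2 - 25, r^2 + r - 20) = r + 5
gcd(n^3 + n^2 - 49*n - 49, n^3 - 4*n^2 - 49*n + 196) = n^2 - 49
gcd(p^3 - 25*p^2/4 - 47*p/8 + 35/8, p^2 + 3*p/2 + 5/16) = p + 5/4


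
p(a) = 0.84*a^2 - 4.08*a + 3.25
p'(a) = 1.68*a - 4.08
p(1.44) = -0.88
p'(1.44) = -1.66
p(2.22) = -1.67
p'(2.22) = -0.35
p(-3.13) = 24.25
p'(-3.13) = -9.34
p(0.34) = 1.96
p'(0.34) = -3.51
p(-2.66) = 20.05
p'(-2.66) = -8.55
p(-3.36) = 26.44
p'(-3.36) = -9.72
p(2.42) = -1.70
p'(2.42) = -0.01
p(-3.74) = 30.26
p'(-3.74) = -10.36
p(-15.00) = 253.45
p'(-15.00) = -29.28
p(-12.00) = 173.17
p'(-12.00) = -24.24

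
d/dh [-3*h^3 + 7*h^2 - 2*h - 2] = -9*h^2 + 14*h - 2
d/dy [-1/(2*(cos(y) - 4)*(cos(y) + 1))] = (3 - 2*cos(y))*sin(y)/(2*(cos(y) - 4)^2*(cos(y) + 1)^2)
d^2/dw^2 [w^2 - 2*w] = 2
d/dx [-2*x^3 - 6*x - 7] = -6*x^2 - 6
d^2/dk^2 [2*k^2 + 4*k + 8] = 4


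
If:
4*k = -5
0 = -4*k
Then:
No Solution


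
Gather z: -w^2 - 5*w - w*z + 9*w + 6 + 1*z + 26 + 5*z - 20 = -w^2 + 4*w + z*(6 - w) + 12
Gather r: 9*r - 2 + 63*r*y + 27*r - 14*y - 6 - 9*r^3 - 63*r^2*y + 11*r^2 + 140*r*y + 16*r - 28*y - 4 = -9*r^3 + r^2*(11 - 63*y) + r*(203*y + 52) - 42*y - 12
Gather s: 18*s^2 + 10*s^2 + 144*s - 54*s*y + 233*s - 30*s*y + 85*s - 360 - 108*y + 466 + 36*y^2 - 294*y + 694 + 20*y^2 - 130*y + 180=28*s^2 + s*(462 - 84*y) + 56*y^2 - 532*y + 980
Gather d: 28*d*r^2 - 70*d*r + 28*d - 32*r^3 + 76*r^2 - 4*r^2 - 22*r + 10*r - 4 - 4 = d*(28*r^2 - 70*r + 28) - 32*r^3 + 72*r^2 - 12*r - 8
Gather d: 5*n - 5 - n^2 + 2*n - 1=-n^2 + 7*n - 6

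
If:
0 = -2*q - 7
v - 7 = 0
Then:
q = -7/2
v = 7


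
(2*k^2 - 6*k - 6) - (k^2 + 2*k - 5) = k^2 - 8*k - 1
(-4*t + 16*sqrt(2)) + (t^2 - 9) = t^2 - 4*t - 9 + 16*sqrt(2)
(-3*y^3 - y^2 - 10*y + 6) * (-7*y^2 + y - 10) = 21*y^5 + 4*y^4 + 99*y^3 - 42*y^2 + 106*y - 60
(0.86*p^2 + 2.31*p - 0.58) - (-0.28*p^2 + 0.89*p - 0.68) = 1.14*p^2 + 1.42*p + 0.1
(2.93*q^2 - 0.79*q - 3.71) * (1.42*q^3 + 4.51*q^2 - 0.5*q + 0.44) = 4.1606*q^5 + 12.0925*q^4 - 10.2961*q^3 - 15.0479*q^2 + 1.5074*q - 1.6324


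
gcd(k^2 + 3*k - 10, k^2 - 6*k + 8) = k - 2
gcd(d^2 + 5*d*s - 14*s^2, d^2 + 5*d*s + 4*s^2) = 1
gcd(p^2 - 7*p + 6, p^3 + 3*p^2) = 1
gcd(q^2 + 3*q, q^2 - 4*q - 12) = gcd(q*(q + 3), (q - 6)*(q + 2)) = 1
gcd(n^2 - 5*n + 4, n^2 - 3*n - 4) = n - 4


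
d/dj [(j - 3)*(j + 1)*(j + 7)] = 3*j^2 + 10*j - 17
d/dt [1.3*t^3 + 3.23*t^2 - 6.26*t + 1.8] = 3.9*t^2 + 6.46*t - 6.26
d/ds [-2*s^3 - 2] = -6*s^2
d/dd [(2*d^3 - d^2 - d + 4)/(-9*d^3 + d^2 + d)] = (-7*d^4 - 14*d^3 + 108*d^2 - 8*d - 4)/(d^2*(81*d^4 - 18*d^3 - 17*d^2 + 2*d + 1))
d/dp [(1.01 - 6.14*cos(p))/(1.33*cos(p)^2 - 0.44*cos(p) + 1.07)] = (-8.1662*cos(p)^2 + 2.6866*cos(p) + 6.1254)*sin(p)/(1.7689*cos(p)^4 - 1.1704*cos(p)^3 + 3.0398*cos(p)^2 - 0.9416*cos(p) + 1.1449)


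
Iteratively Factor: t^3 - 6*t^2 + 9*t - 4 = (t - 4)*(t^2 - 2*t + 1) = (t - 4)*(t - 1)*(t - 1)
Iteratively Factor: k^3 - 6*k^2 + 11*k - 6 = (k - 2)*(k^2 - 4*k + 3) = (k - 3)*(k - 2)*(k - 1)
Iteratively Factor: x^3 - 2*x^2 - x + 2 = (x - 1)*(x^2 - x - 2) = (x - 1)*(x + 1)*(x - 2)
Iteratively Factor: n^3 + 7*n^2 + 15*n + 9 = (n + 3)*(n^2 + 4*n + 3) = (n + 3)^2*(n + 1)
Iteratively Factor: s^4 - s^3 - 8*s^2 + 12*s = (s - 2)*(s^3 + s^2 - 6*s) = s*(s - 2)*(s^2 + s - 6) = s*(s - 2)*(s + 3)*(s - 2)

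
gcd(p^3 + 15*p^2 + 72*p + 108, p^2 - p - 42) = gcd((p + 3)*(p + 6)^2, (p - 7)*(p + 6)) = p + 6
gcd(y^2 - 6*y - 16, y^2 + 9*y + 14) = y + 2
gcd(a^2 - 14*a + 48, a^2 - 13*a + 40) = a - 8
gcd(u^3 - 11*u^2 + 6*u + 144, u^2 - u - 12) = u + 3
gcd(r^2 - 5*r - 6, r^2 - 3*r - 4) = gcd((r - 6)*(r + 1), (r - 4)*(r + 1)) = r + 1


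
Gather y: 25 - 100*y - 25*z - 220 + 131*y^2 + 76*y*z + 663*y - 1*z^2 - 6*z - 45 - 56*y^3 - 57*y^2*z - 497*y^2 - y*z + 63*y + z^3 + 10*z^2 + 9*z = -56*y^3 + y^2*(-57*z - 366) + y*(75*z + 626) + z^3 + 9*z^2 - 22*z - 240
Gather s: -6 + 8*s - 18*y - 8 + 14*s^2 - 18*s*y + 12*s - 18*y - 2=14*s^2 + s*(20 - 18*y) - 36*y - 16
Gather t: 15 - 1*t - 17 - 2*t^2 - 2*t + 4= -2*t^2 - 3*t + 2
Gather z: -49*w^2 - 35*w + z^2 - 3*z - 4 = -49*w^2 - 35*w + z^2 - 3*z - 4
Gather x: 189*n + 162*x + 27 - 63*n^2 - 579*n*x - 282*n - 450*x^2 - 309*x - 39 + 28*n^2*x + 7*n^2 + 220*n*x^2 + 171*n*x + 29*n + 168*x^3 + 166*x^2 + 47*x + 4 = -56*n^2 - 64*n + 168*x^3 + x^2*(220*n - 284) + x*(28*n^2 - 408*n - 100) - 8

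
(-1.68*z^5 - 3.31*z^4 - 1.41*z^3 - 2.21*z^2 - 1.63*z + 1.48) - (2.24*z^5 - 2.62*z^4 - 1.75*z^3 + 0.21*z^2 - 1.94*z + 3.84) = -3.92*z^5 - 0.69*z^4 + 0.34*z^3 - 2.42*z^2 + 0.31*z - 2.36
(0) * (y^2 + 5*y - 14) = 0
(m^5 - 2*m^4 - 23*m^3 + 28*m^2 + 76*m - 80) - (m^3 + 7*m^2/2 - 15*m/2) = m^5 - 2*m^4 - 24*m^3 + 49*m^2/2 + 167*m/2 - 80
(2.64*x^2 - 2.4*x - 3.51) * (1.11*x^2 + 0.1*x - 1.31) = 2.9304*x^4 - 2.4*x^3 - 7.5945*x^2 + 2.793*x + 4.5981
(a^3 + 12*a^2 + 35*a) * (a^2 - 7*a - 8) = a^5 + 5*a^4 - 57*a^3 - 341*a^2 - 280*a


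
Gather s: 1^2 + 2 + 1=4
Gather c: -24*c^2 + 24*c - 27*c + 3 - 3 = -24*c^2 - 3*c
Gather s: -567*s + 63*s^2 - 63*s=63*s^2 - 630*s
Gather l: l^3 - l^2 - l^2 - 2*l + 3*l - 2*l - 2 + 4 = l^3 - 2*l^2 - l + 2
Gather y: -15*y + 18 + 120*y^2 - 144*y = 120*y^2 - 159*y + 18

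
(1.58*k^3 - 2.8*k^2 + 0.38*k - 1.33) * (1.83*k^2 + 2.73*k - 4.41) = 2.8914*k^5 - 0.810599999999999*k^4 - 13.9164*k^3 + 10.9515*k^2 - 5.3067*k + 5.8653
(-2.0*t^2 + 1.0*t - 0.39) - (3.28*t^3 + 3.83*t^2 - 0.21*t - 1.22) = -3.28*t^3 - 5.83*t^2 + 1.21*t + 0.83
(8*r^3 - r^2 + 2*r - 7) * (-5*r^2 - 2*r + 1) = -40*r^5 - 11*r^4 + 30*r^2 + 16*r - 7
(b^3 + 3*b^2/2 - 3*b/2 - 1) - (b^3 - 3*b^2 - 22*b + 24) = 9*b^2/2 + 41*b/2 - 25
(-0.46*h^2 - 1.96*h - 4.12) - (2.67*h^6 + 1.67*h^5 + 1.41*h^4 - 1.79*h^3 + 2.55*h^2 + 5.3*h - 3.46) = -2.67*h^6 - 1.67*h^5 - 1.41*h^4 + 1.79*h^3 - 3.01*h^2 - 7.26*h - 0.66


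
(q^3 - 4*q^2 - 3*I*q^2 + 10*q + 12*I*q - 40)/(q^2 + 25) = (q^2 + 2*q*(-2 + I) - 8*I)/(q + 5*I)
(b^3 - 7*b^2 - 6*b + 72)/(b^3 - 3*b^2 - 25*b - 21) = (b^2 - 10*b + 24)/(b^2 - 6*b - 7)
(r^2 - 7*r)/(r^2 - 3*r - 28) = r/(r + 4)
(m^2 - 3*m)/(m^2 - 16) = m*(m - 3)/(m^2 - 16)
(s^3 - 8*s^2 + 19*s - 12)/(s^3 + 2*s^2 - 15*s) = (s^2 - 5*s + 4)/(s*(s + 5))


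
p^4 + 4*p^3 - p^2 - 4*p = p*(p - 1)*(p + 1)*(p + 4)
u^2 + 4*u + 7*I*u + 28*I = (u + 4)*(u + 7*I)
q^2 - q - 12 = (q - 4)*(q + 3)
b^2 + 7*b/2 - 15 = (b - 5/2)*(b + 6)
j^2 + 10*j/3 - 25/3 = (j - 5/3)*(j + 5)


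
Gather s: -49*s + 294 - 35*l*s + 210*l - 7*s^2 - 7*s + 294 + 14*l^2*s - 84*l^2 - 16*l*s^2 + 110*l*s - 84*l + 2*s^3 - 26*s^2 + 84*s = -84*l^2 + 126*l + 2*s^3 + s^2*(-16*l - 33) + s*(14*l^2 + 75*l + 28) + 588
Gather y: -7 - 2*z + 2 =-2*z - 5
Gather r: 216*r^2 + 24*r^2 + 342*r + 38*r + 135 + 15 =240*r^2 + 380*r + 150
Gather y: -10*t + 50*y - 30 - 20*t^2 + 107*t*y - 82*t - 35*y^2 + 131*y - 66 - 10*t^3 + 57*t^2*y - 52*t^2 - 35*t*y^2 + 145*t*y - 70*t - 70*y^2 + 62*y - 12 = -10*t^3 - 72*t^2 - 162*t + y^2*(-35*t - 105) + y*(57*t^2 + 252*t + 243) - 108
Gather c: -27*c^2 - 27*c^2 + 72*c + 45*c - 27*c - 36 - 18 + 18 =-54*c^2 + 90*c - 36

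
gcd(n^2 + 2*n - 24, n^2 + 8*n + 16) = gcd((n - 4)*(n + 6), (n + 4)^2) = 1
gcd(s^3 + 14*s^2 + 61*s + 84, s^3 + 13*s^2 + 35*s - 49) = s + 7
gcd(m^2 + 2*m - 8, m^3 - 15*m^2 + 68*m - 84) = m - 2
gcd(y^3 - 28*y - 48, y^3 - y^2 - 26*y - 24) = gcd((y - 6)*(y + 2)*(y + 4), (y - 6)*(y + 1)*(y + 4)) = y^2 - 2*y - 24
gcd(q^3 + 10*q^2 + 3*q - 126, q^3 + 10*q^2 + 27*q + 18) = q + 6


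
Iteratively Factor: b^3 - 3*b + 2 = (b + 2)*(b^2 - 2*b + 1) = (b - 1)*(b + 2)*(b - 1)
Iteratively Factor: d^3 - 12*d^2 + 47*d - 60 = (d - 3)*(d^2 - 9*d + 20) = (d - 5)*(d - 3)*(d - 4)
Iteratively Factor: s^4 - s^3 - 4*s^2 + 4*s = (s - 1)*(s^3 - 4*s) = (s - 1)*(s + 2)*(s^2 - 2*s) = (s - 2)*(s - 1)*(s + 2)*(s)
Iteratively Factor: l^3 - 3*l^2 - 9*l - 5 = (l - 5)*(l^2 + 2*l + 1) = (l - 5)*(l + 1)*(l + 1)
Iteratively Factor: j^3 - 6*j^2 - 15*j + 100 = (j + 4)*(j^2 - 10*j + 25) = (j - 5)*(j + 4)*(j - 5)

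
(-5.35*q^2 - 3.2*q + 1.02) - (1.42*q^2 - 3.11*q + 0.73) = -6.77*q^2 - 0.0900000000000003*q + 0.29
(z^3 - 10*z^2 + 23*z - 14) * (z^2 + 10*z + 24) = z^5 - 53*z^3 - 24*z^2 + 412*z - 336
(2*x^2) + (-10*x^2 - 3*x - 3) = -8*x^2 - 3*x - 3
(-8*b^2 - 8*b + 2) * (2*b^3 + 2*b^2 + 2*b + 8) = -16*b^5 - 32*b^4 - 28*b^3 - 76*b^2 - 60*b + 16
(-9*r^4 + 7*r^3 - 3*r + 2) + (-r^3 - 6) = -9*r^4 + 6*r^3 - 3*r - 4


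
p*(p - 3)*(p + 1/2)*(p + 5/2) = p^4 - 31*p^2/4 - 15*p/4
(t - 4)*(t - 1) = t^2 - 5*t + 4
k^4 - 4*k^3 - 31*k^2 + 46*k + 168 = (k - 7)*(k - 3)*(k + 2)*(k + 4)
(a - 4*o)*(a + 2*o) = a^2 - 2*a*o - 8*o^2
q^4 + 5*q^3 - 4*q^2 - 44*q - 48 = (q - 3)*(q + 2)^2*(q + 4)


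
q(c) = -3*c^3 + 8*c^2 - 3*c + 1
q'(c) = -9*c^2 + 16*c - 3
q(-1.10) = 17.97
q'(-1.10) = -31.49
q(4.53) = -127.30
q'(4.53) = -115.21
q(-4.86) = 548.91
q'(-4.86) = -293.34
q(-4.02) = 337.24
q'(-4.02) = -212.76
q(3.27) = -28.16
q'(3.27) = -46.92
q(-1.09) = 17.66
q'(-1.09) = -31.13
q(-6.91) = 1393.53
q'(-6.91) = -543.29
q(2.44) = -2.27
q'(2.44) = -17.54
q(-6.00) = 955.00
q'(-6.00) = -423.00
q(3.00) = -17.00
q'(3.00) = -36.00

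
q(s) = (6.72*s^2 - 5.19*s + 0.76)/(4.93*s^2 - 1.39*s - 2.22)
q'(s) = (1.39 - 9.86*s)*(6.72*s^2 - 5.19*s + 0.76)/(4.93*s^2 - 1.39*s - 2.22)^2 + (13.44*s - 5.19)/(4.93*s^2 - 1.39*s - 2.22) = (16.2459*s^2 - 37.3304*s + 12.5782)/(24.3049*s^4 - 13.7054*s^3 - 19.9571*s^2 + 6.1716*s + 4.9284)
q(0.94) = 2.19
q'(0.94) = -11.85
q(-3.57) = 1.60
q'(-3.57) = 0.08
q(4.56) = 1.24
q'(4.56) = 0.02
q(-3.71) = 1.59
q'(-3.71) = 0.07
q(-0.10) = -0.66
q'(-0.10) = 3.99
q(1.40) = 1.21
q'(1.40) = -0.26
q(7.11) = 1.28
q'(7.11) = 0.01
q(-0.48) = -11.51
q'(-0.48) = 196.97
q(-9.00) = 1.44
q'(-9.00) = 0.01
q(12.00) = 1.31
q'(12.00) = 0.00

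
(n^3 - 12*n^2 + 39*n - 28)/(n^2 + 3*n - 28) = (n^2 - 8*n + 7)/(n + 7)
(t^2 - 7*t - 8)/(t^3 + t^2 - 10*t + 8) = (t^2 - 7*t - 8)/(t^3 + t^2 - 10*t + 8)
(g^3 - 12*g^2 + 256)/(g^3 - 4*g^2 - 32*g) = (g - 8)/g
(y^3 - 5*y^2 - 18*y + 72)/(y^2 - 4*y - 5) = (-y^3 + 5*y^2 + 18*y - 72)/(-y^2 + 4*y + 5)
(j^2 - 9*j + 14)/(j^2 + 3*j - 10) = (j - 7)/(j + 5)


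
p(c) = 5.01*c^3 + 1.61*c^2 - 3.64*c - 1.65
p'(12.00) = 2199.32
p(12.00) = 8843.79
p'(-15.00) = 3329.81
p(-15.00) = -16493.55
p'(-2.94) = 116.81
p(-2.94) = -104.35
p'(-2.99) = 121.10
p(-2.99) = -110.29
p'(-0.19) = -3.71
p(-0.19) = -0.93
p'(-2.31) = 69.12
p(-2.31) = -46.41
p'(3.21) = 161.57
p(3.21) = 168.97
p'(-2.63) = 91.85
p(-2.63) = -72.08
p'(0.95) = 12.98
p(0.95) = 0.64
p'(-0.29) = -3.31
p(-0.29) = -0.58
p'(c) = 15.03*c^2 + 3.22*c - 3.64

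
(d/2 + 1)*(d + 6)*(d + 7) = d^3/2 + 15*d^2/2 + 34*d + 42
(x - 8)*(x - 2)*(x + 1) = x^3 - 9*x^2 + 6*x + 16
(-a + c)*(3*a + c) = -3*a^2 + 2*a*c + c^2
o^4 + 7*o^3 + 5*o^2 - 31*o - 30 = (o - 2)*(o + 1)*(o + 3)*(o + 5)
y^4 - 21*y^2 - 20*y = y*(y - 5)*(y + 1)*(y + 4)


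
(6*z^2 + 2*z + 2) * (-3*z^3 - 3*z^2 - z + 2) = -18*z^5 - 24*z^4 - 18*z^3 + 4*z^2 + 2*z + 4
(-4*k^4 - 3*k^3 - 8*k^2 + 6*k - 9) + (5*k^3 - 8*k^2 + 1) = -4*k^4 + 2*k^3 - 16*k^2 + 6*k - 8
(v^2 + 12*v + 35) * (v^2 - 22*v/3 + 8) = v^4 + 14*v^3/3 - 45*v^2 - 482*v/3 + 280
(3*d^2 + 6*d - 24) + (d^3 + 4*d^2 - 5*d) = d^3 + 7*d^2 + d - 24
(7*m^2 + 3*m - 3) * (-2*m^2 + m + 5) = -14*m^4 + m^3 + 44*m^2 + 12*m - 15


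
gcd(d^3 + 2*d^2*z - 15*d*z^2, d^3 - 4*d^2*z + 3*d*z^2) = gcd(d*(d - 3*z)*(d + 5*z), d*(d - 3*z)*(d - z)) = -d^2 + 3*d*z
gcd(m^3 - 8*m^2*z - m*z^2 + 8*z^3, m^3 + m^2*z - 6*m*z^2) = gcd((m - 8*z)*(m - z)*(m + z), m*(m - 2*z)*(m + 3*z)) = 1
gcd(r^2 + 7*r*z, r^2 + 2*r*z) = r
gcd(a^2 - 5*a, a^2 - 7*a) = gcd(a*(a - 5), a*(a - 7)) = a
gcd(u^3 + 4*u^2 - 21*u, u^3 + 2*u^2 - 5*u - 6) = 1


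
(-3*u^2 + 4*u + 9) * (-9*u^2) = 27*u^4 - 36*u^3 - 81*u^2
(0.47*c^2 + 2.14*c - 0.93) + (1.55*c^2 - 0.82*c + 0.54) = 2.02*c^2 + 1.32*c - 0.39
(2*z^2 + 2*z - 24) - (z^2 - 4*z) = z^2 + 6*z - 24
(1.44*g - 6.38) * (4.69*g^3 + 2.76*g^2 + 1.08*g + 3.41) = 6.7536*g^4 - 25.9478*g^3 - 16.0536*g^2 - 1.98*g - 21.7558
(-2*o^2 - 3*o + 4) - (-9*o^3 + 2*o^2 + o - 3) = 9*o^3 - 4*o^2 - 4*o + 7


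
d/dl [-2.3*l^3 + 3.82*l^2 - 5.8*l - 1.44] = -6.9*l^2 + 7.64*l - 5.8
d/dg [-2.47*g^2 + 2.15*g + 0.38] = 2.15 - 4.94*g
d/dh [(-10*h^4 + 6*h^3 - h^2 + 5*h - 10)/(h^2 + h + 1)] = (-20*h^5 - 24*h^4 - 28*h^3 + 12*h^2 + 18*h + 15)/(h^4 + 2*h^3 + 3*h^2 + 2*h + 1)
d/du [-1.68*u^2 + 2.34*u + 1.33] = 2.34 - 3.36*u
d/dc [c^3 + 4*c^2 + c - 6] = 3*c^2 + 8*c + 1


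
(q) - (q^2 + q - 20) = 20 - q^2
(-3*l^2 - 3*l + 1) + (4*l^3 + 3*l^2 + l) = 4*l^3 - 2*l + 1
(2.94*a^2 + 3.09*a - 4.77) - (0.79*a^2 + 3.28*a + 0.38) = 2.15*a^2 - 0.19*a - 5.15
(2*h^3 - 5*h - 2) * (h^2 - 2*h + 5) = 2*h^5 - 4*h^4 + 5*h^3 + 8*h^2 - 21*h - 10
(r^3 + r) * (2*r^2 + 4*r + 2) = 2*r^5 + 4*r^4 + 4*r^3 + 4*r^2 + 2*r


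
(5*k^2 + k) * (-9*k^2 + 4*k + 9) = -45*k^4 + 11*k^3 + 49*k^2 + 9*k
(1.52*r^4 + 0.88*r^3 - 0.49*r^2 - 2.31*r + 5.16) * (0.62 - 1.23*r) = -1.8696*r^5 - 0.14*r^4 + 1.1483*r^3 + 2.5375*r^2 - 7.779*r + 3.1992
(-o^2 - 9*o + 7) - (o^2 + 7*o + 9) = -2*o^2 - 16*o - 2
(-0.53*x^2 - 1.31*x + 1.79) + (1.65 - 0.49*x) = -0.53*x^2 - 1.8*x + 3.44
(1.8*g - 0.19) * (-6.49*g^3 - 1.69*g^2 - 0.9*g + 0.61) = -11.682*g^4 - 1.8089*g^3 - 1.2989*g^2 + 1.269*g - 0.1159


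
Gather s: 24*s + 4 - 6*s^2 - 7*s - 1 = -6*s^2 + 17*s + 3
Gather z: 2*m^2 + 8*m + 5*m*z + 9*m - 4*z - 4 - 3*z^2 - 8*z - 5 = 2*m^2 + 17*m - 3*z^2 + z*(5*m - 12) - 9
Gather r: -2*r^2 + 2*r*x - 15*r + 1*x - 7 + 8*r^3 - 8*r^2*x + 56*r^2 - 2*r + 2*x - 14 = 8*r^3 + r^2*(54 - 8*x) + r*(2*x - 17) + 3*x - 21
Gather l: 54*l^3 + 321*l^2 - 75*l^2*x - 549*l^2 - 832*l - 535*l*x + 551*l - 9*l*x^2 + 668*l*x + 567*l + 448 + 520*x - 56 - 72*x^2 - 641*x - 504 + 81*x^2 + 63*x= 54*l^3 + l^2*(-75*x - 228) + l*(-9*x^2 + 133*x + 286) + 9*x^2 - 58*x - 112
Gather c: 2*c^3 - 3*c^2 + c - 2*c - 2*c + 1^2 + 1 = 2*c^3 - 3*c^2 - 3*c + 2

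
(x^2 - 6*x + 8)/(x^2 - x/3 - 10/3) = 3*(x - 4)/(3*x + 5)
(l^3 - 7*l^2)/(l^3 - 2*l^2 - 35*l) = l/(l + 5)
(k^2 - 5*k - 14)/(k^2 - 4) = (k - 7)/(k - 2)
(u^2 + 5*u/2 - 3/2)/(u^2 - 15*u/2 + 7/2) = (u + 3)/(u - 7)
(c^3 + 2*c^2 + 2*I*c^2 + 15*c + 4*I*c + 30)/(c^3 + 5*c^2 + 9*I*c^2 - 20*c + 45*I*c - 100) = (c^2 + c*(2 - 3*I) - 6*I)/(c^2 + c*(5 + 4*I) + 20*I)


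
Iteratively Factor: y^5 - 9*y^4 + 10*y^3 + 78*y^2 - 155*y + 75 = (y - 5)*(y^4 - 4*y^3 - 10*y^2 + 28*y - 15) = (y - 5)*(y - 1)*(y^3 - 3*y^2 - 13*y + 15) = (y - 5)*(y - 1)^2*(y^2 - 2*y - 15) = (y - 5)*(y - 1)^2*(y + 3)*(y - 5)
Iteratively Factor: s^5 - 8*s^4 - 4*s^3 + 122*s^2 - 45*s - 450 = (s - 5)*(s^4 - 3*s^3 - 19*s^2 + 27*s + 90) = (s - 5)*(s + 2)*(s^3 - 5*s^2 - 9*s + 45) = (s - 5)^2*(s + 2)*(s^2 - 9) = (s - 5)^2*(s + 2)*(s + 3)*(s - 3)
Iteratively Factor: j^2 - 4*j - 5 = (j + 1)*(j - 5)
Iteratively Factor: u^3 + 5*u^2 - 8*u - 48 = (u - 3)*(u^2 + 8*u + 16) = (u - 3)*(u + 4)*(u + 4)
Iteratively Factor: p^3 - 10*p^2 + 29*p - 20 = (p - 1)*(p^2 - 9*p + 20) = (p - 4)*(p - 1)*(p - 5)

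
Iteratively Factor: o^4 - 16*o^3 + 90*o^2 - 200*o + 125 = (o - 5)*(o^3 - 11*o^2 + 35*o - 25) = (o - 5)^2*(o^2 - 6*o + 5) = (o - 5)^2*(o - 1)*(o - 5)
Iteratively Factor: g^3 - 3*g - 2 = (g + 1)*(g^2 - g - 2) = (g - 2)*(g + 1)*(g + 1)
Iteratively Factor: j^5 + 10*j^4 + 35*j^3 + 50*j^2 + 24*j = (j + 4)*(j^4 + 6*j^3 + 11*j^2 + 6*j) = (j + 1)*(j + 4)*(j^3 + 5*j^2 + 6*j) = (j + 1)*(j + 3)*(j + 4)*(j^2 + 2*j) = j*(j + 1)*(j + 3)*(j + 4)*(j + 2)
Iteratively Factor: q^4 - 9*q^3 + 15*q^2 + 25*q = (q - 5)*(q^3 - 4*q^2 - 5*q) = (q - 5)*(q + 1)*(q^2 - 5*q) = q*(q - 5)*(q + 1)*(q - 5)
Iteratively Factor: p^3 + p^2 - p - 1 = (p + 1)*(p^2 - 1) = (p + 1)^2*(p - 1)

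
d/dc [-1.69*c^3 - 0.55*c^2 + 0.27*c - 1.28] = -5.07*c^2 - 1.1*c + 0.27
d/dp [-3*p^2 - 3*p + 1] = -6*p - 3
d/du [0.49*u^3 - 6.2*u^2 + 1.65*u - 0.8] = 1.47*u^2 - 12.4*u + 1.65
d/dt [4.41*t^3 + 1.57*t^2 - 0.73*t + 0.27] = 13.23*t^2 + 3.14*t - 0.73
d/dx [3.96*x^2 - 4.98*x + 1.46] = 7.92*x - 4.98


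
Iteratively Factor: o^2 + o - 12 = (o + 4)*(o - 3)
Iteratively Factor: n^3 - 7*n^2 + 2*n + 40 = (n + 2)*(n^2 - 9*n + 20) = (n - 5)*(n + 2)*(n - 4)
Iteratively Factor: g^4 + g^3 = (g)*(g^3 + g^2) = g*(g + 1)*(g^2) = g^2*(g + 1)*(g)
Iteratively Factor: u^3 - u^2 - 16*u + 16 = (u - 1)*(u^2 - 16) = (u - 1)*(u + 4)*(u - 4)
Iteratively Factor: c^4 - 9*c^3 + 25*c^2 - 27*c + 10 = (c - 5)*(c^3 - 4*c^2 + 5*c - 2) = (c - 5)*(c - 1)*(c^2 - 3*c + 2) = (c - 5)*(c - 2)*(c - 1)*(c - 1)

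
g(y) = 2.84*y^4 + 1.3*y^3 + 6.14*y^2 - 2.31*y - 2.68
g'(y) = 11.36*y^3 + 3.9*y^2 + 12.28*y - 2.31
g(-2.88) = 219.23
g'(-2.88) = -276.69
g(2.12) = 89.77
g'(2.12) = 149.49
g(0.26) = -2.83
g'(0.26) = 1.35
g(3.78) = 726.34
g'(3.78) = 713.39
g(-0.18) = -2.07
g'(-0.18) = -4.46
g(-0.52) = 0.21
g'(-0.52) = -9.24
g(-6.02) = 3680.09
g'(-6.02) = -2413.28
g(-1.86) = 48.48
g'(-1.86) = -84.76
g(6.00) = 4165.94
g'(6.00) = 2665.53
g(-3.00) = 254.45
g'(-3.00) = -310.77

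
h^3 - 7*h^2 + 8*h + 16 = (h - 4)^2*(h + 1)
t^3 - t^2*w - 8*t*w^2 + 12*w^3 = (t - 2*w)^2*(t + 3*w)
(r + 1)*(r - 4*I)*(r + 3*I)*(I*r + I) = I*r^4 + r^3 + 2*I*r^3 + 2*r^2 + 13*I*r^2 + r + 24*I*r + 12*I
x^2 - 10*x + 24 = (x - 6)*(x - 4)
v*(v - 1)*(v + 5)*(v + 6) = v^4 + 10*v^3 + 19*v^2 - 30*v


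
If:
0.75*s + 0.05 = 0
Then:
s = -0.07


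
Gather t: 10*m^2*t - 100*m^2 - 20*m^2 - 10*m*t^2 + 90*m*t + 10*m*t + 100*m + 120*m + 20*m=-120*m^2 - 10*m*t^2 + 240*m + t*(10*m^2 + 100*m)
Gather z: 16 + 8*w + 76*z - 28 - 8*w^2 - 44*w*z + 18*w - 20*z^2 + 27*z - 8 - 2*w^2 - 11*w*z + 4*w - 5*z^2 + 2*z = -10*w^2 + 30*w - 25*z^2 + z*(105 - 55*w) - 20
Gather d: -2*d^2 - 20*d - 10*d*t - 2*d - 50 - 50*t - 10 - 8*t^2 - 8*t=-2*d^2 + d*(-10*t - 22) - 8*t^2 - 58*t - 60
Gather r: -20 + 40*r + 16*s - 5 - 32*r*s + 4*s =r*(40 - 32*s) + 20*s - 25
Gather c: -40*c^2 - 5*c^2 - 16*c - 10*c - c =-45*c^2 - 27*c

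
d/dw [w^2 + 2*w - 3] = 2*w + 2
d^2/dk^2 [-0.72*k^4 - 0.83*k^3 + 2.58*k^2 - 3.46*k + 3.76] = -8.64*k^2 - 4.98*k + 5.16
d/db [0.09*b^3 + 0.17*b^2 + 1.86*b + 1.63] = 0.27*b^2 + 0.34*b + 1.86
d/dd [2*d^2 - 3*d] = 4*d - 3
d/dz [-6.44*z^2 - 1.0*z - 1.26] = -12.88*z - 1.0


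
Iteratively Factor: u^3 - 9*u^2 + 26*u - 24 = (u - 4)*(u^2 - 5*u + 6) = (u - 4)*(u - 3)*(u - 2)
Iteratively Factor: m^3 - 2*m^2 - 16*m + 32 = (m - 2)*(m^2 - 16) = (m - 4)*(m - 2)*(m + 4)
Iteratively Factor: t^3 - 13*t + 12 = (t - 3)*(t^2 + 3*t - 4) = (t - 3)*(t + 4)*(t - 1)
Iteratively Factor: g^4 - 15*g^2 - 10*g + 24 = (g + 3)*(g^3 - 3*g^2 - 6*g + 8) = (g - 4)*(g + 3)*(g^2 + g - 2) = (g - 4)*(g + 2)*(g + 3)*(g - 1)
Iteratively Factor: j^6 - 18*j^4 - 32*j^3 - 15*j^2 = (j)*(j^5 - 18*j^3 - 32*j^2 - 15*j) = j*(j - 5)*(j^4 + 5*j^3 + 7*j^2 + 3*j) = j^2*(j - 5)*(j^3 + 5*j^2 + 7*j + 3) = j^2*(j - 5)*(j + 1)*(j^2 + 4*j + 3) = j^2*(j - 5)*(j + 1)^2*(j + 3)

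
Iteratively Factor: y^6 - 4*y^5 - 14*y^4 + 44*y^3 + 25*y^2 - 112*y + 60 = (y - 5)*(y^5 + y^4 - 9*y^3 - y^2 + 20*y - 12) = (y - 5)*(y + 3)*(y^4 - 2*y^3 - 3*y^2 + 8*y - 4) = (y - 5)*(y - 2)*(y + 3)*(y^3 - 3*y + 2) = (y - 5)*(y - 2)*(y - 1)*(y + 3)*(y^2 + y - 2) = (y - 5)*(y - 2)*(y - 1)^2*(y + 3)*(y + 2)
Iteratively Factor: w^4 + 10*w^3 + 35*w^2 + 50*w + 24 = (w + 3)*(w^3 + 7*w^2 + 14*w + 8) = (w + 1)*(w + 3)*(w^2 + 6*w + 8) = (w + 1)*(w + 3)*(w + 4)*(w + 2)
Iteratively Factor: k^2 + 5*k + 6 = (k + 2)*(k + 3)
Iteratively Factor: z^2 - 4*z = (z)*(z - 4)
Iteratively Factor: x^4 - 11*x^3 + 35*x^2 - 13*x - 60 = (x - 5)*(x^3 - 6*x^2 + 5*x + 12) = (x - 5)*(x + 1)*(x^2 - 7*x + 12) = (x - 5)*(x - 3)*(x + 1)*(x - 4)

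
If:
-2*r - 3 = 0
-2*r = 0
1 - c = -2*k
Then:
No Solution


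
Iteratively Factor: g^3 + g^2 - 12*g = (g - 3)*(g^2 + 4*g) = g*(g - 3)*(g + 4)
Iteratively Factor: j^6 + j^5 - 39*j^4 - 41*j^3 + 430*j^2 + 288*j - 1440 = (j + 4)*(j^5 - 3*j^4 - 27*j^3 + 67*j^2 + 162*j - 360) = (j + 4)^2*(j^4 - 7*j^3 + j^2 + 63*j - 90) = (j + 3)*(j + 4)^2*(j^3 - 10*j^2 + 31*j - 30) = (j - 5)*(j + 3)*(j + 4)^2*(j^2 - 5*j + 6) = (j - 5)*(j - 2)*(j + 3)*(j + 4)^2*(j - 3)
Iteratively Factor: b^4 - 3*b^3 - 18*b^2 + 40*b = (b + 4)*(b^3 - 7*b^2 + 10*b) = b*(b + 4)*(b^2 - 7*b + 10) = b*(b - 2)*(b + 4)*(b - 5)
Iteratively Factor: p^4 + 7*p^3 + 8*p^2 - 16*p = (p + 4)*(p^3 + 3*p^2 - 4*p) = (p - 1)*(p + 4)*(p^2 + 4*p) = p*(p - 1)*(p + 4)*(p + 4)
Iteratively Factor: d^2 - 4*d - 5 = (d + 1)*(d - 5)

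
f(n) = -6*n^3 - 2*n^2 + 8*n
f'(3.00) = -166.00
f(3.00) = -156.00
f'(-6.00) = -616.00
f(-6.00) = 1176.00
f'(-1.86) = -46.83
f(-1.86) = 16.81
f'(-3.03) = -145.14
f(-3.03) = 124.31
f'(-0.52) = 5.21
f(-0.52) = -3.86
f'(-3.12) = -154.74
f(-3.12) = 137.80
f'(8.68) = -1382.88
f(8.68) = -4005.08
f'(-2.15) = -66.60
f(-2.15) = 33.19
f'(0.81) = -7.05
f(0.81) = 1.98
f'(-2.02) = -57.37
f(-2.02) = 25.13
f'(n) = -18*n^2 - 4*n + 8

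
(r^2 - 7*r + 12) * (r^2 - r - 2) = r^4 - 8*r^3 + 17*r^2 + 2*r - 24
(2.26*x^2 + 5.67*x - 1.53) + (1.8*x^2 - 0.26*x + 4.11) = 4.06*x^2 + 5.41*x + 2.58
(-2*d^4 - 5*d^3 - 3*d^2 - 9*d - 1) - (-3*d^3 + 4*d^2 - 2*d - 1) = -2*d^4 - 2*d^3 - 7*d^2 - 7*d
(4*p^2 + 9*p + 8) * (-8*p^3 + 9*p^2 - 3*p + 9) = -32*p^5 - 36*p^4 + 5*p^3 + 81*p^2 + 57*p + 72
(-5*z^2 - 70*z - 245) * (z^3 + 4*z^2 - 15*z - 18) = -5*z^5 - 90*z^4 - 450*z^3 + 160*z^2 + 4935*z + 4410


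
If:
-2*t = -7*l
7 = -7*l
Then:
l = -1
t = -7/2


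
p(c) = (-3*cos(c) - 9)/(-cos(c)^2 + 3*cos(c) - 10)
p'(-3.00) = 0.05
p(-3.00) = 0.43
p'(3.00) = -0.05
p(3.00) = 0.43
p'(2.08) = -0.41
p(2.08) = 0.64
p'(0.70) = -0.39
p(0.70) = 1.36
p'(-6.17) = -0.06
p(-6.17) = 1.50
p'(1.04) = -0.53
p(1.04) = 1.20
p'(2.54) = -0.23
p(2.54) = 0.50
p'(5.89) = 0.22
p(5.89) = 1.46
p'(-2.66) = 0.18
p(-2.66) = 0.47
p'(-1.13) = 0.56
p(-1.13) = 1.15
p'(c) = (-2*sin(c)*cos(c) + 3*sin(c))*(-3*cos(c) - 9)/(-cos(c)^2 + 3*cos(c) - 10)^2 + 3*sin(c)/(-cos(c)^2 + 3*cos(c) - 10) = 3*(cos(c)^2 + 6*cos(c) - 19)*sin(c)/(cos(c)^2 - 3*cos(c) + 10)^2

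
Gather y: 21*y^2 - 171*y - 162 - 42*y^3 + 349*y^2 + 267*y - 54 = -42*y^3 + 370*y^2 + 96*y - 216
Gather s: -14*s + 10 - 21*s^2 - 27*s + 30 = -21*s^2 - 41*s + 40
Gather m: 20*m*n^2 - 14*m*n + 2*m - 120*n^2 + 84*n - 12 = m*(20*n^2 - 14*n + 2) - 120*n^2 + 84*n - 12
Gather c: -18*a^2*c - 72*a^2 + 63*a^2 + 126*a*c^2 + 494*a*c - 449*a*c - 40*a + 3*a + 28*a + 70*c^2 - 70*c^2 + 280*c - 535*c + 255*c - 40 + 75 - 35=-9*a^2 + 126*a*c^2 - 9*a + c*(-18*a^2 + 45*a)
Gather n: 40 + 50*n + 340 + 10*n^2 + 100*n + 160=10*n^2 + 150*n + 540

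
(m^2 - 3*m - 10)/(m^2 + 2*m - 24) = (m^2 - 3*m - 10)/(m^2 + 2*m - 24)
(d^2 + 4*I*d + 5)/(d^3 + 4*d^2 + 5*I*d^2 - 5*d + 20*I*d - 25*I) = (d - I)/(d^2 + 4*d - 5)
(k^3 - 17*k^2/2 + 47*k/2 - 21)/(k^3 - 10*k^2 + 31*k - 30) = (k - 7/2)/(k - 5)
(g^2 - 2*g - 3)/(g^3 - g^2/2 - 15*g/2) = 2*(g + 1)/(g*(2*g + 5))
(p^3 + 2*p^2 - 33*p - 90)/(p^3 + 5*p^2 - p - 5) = (p^2 - 3*p - 18)/(p^2 - 1)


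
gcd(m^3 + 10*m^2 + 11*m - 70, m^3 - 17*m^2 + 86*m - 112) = m - 2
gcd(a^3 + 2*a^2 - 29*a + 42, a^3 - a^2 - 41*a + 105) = a^2 + 4*a - 21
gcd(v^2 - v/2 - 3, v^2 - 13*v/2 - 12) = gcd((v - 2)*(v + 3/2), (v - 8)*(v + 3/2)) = v + 3/2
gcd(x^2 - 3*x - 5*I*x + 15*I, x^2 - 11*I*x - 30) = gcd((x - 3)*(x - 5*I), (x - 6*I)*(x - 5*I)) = x - 5*I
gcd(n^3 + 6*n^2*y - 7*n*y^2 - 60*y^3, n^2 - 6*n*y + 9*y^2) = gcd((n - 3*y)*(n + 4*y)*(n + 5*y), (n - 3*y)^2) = -n + 3*y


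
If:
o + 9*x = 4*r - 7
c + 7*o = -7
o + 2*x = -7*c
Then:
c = 7/48 - 7*x/24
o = x/24 - 49/48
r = 217*x/96 + 287/192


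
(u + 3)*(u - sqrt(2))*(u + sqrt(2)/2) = u^3 - sqrt(2)*u^2/2 + 3*u^2 - 3*sqrt(2)*u/2 - u - 3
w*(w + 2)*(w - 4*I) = w^3 + 2*w^2 - 4*I*w^2 - 8*I*w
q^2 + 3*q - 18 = (q - 3)*(q + 6)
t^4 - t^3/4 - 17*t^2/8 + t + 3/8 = (t - 1)^2*(t + 1/4)*(t + 3/2)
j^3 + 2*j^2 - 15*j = j*(j - 3)*(j + 5)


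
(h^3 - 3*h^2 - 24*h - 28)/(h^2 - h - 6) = (h^2 - 5*h - 14)/(h - 3)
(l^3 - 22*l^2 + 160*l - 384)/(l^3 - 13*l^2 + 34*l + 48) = (l - 8)/(l + 1)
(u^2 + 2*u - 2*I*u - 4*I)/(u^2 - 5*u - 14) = (u - 2*I)/(u - 7)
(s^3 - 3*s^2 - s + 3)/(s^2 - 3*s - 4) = (s^2 - 4*s + 3)/(s - 4)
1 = 1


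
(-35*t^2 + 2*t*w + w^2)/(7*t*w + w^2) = (-5*t + w)/w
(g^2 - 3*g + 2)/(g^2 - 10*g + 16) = (g - 1)/(g - 8)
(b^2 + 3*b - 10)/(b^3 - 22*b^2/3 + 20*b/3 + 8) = 3*(b + 5)/(3*b^2 - 16*b - 12)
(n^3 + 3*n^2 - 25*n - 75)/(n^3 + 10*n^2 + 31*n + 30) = (n - 5)/(n + 2)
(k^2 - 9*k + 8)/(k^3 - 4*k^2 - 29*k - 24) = (k - 1)/(k^2 + 4*k + 3)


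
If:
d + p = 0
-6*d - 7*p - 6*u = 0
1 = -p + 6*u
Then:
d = 1/2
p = -1/2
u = 1/12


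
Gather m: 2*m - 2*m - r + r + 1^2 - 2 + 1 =0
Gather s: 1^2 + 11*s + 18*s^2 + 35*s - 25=18*s^2 + 46*s - 24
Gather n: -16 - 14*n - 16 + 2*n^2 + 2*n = 2*n^2 - 12*n - 32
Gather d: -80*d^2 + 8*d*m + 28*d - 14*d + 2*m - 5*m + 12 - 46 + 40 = -80*d^2 + d*(8*m + 14) - 3*m + 6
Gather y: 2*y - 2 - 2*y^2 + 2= -2*y^2 + 2*y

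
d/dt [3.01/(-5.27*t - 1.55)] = 15.8627/(5.27*t + 1.55)^2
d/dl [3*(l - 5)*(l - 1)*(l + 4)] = 9*l^2 - 12*l - 57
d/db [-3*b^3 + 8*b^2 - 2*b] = -9*b^2 + 16*b - 2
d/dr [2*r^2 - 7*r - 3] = 4*r - 7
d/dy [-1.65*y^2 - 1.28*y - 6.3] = -3.3*y - 1.28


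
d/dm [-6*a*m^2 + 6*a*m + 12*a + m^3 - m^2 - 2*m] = -12*a*m + 6*a + 3*m^2 - 2*m - 2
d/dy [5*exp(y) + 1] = 5*exp(y)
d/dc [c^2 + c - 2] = 2*c + 1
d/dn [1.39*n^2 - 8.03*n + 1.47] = 2.78*n - 8.03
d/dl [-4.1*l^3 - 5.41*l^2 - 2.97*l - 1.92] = -12.3*l^2 - 10.82*l - 2.97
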